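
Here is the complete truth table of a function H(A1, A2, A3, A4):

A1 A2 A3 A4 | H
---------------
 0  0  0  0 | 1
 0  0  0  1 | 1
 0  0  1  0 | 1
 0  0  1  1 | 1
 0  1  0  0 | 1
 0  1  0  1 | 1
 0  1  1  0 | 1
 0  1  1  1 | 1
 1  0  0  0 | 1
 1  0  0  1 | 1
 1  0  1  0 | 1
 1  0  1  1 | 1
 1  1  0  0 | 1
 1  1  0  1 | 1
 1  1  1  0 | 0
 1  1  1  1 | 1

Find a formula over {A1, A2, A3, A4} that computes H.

H(A1, A2, A3, A4) = not (((A1 and A2) and A3) and not A4)

Only row (1,1,1,0) gives 0. So H is 1 everywhere except there — the complement of the minterm A1·A2·A3·¬A4.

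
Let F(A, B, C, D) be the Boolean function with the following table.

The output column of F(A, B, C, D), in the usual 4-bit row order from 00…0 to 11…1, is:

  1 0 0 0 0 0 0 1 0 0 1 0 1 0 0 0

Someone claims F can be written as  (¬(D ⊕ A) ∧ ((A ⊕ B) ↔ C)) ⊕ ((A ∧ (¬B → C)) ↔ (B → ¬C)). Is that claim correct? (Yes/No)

Yes

Check the formula against F row by row:
  A=0, B=0, C=0, D=0: formula gives 1, F = 1 ✓
  A=0, B=0, C=0, D=1: formula gives 0, F = 0 ✓
  A=0, B=0, C=1, D=0: formula gives 0, F = 0 ✓
  A=0, B=0, C=1, D=1: formula gives 0, F = 0 ✓
  … (the remaining 12 rows also agree.)
No disagreement on any input; they are logically equivalent.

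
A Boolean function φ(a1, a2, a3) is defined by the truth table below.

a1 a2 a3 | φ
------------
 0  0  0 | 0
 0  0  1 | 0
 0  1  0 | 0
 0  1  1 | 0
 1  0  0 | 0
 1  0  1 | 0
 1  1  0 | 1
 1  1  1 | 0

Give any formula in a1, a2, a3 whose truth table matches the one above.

φ(a1, a2, a3) = (a1 & a2) & ~a3

Only row (1,1,0) gives 1. That row's minterm a1·a2·¬a3 is φ directly.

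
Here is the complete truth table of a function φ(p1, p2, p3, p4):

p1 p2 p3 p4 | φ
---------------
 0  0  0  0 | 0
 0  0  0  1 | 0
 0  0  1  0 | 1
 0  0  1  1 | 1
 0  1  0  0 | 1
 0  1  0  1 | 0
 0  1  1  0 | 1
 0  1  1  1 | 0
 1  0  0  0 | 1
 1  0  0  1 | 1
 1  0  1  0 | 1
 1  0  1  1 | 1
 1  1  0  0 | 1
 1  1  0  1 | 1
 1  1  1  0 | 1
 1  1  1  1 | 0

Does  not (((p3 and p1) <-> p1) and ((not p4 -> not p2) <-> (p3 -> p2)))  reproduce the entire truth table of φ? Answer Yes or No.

Yes

Check the formula against φ row by row:
  p1=0, p2=0, p3=0, p4=0: formula gives 0, φ = 0 ✓
  p1=0, p2=0, p3=0, p4=1: formula gives 0, φ = 0 ✓
  p1=0, p2=0, p3=1, p4=0: formula gives 1, φ = 1 ✓
  p1=0, p2=0, p3=1, p4=1: formula gives 1, φ = 1 ✓
  … (the remaining 12 rows also agree.)
Every row agrees, so the formula is equivalent.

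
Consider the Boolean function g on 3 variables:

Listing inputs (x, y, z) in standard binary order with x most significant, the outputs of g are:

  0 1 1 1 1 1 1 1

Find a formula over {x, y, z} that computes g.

g(x, y, z) = (x OR y) OR z

The output is 1 whenever at least one input is 1 — the OR of all inputs.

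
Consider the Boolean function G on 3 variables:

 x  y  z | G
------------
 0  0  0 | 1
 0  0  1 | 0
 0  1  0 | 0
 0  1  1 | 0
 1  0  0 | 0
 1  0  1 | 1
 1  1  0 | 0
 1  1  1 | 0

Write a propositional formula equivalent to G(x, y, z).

G(x, y, z) = ((not x and not y) and not z) or ((x and not y) and z)

G=1 on 2 inputs: (0,0,0), (1,0,1). Reading each as a conjunction of literals (¬x·¬y·¬z, x·¬y·z) and taking the OR gives the canonical DNF.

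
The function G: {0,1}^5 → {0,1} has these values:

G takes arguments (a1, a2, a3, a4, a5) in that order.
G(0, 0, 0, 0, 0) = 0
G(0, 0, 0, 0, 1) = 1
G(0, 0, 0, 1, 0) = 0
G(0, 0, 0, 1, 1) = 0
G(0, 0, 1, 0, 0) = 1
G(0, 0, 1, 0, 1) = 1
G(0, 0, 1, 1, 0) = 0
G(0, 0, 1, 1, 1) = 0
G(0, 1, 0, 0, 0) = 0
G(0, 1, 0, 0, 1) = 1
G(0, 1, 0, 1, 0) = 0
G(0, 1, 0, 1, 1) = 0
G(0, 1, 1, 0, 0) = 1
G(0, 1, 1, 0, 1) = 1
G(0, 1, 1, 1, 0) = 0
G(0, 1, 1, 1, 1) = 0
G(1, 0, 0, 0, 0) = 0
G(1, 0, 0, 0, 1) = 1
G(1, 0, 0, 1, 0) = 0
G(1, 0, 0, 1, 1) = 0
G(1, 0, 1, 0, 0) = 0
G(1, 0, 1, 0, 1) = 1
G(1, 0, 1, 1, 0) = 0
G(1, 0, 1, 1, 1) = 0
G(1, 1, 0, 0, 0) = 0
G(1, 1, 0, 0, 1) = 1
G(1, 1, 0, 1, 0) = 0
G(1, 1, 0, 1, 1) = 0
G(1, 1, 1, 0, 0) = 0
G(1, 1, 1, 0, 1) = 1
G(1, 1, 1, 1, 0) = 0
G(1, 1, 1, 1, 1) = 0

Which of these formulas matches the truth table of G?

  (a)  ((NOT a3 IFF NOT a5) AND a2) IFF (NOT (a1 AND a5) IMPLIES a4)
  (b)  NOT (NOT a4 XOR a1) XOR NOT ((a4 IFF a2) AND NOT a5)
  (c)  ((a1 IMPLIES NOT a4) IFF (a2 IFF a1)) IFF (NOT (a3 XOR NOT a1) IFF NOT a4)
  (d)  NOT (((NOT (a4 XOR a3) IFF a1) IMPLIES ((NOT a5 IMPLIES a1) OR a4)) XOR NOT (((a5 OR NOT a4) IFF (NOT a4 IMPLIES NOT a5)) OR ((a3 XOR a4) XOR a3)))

(a) disagrees with G on (0,0,0,0,0) (formula → 1, table → 0); rule it out.
(b) disagrees with G on (0,0,1,0,0) (formula → 0, table → 1); rule it out.
(c) disagrees with G on (0,0,0,0,1) (formula → 0, table → 1); rule it out.
That leaves (d). Evaluating it on every row reproduces the table of G exactly.

d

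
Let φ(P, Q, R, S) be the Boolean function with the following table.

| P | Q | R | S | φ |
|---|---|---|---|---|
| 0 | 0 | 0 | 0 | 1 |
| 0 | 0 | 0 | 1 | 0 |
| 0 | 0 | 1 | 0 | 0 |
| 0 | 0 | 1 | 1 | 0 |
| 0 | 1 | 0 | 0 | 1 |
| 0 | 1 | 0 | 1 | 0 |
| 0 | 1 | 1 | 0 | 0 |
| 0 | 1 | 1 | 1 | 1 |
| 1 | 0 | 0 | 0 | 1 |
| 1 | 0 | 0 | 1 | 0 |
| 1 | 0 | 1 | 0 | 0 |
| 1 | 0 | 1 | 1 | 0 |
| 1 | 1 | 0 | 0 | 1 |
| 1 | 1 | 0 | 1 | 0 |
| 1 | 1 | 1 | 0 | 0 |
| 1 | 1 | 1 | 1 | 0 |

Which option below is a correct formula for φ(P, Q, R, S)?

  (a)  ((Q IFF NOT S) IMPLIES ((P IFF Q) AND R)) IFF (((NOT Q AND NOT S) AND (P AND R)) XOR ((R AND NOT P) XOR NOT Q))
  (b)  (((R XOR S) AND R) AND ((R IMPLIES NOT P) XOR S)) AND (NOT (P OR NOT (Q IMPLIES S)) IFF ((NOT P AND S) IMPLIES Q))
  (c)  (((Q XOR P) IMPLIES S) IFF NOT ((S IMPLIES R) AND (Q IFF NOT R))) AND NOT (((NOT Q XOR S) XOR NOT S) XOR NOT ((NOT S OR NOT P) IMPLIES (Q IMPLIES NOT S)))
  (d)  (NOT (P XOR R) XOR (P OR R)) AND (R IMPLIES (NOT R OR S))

a

(b) fails at (0,0,0,0): the formula yields 0, φ is 1.
(c) fails at (0,0,0,1): the formula yields 1, φ is 0.
(d) fails at (0,0,0,1): the formula yields 1, φ is 0.
(a) is the remaining candidate, and it agrees with φ on all 16 inputs.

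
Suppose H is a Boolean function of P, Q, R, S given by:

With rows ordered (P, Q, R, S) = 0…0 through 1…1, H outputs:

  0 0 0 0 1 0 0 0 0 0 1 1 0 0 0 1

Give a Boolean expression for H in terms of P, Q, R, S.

The 1-rows are (0,1,0,0), (1,0,1,0), (1,0,1,1), (1,1,1,1). Each contributes one minterm — ¬P·Q·¬R·¬S; P·¬Q·R·¬S; P·¬Q·R·S; P·Q·R·S — and their disjunction is a sum-of-products form of H.

H(P, Q, R, S) = (((((~P & Q) & ~R) & ~S) | (((P & ~Q) & R) & ~S)) | (((P & ~Q) & R) & S)) | (((P & Q) & R) & S)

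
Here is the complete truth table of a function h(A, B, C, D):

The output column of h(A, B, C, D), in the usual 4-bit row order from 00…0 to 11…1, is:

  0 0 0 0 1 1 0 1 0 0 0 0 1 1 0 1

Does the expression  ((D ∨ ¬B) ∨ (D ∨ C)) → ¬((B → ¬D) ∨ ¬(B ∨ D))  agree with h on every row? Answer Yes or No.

Yes

Check the formula against h row by row:
  A=0, B=0, C=0, D=0: formula gives 0, h = 0 ✓
  A=0, B=0, C=0, D=1: formula gives 0, h = 0 ✓
  A=0, B=0, C=1, D=0: formula gives 0, h = 0 ✓
  A=0, B=0, C=1, D=1: formula gives 0, h = 0 ✓
  … (the remaining 12 rows also agree.)
No disagreement on any input; they are logically equivalent.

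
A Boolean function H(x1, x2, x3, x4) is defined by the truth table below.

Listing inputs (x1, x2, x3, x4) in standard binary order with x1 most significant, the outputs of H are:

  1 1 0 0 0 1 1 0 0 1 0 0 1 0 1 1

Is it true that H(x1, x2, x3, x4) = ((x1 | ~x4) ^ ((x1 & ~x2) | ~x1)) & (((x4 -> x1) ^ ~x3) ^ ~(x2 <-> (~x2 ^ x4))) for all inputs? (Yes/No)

No

Check the formula against H row by row:
  x1=0, x2=0, x3=0, x4=0: formula gives 0, but H = 1 ✗
Since they disagree at (0,0,0,0), the expression is not a correct formula for H.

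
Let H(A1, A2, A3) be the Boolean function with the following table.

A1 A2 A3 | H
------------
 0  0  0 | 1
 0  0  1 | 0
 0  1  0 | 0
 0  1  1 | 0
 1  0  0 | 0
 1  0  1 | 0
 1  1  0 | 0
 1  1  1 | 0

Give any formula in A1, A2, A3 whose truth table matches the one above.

H(A1, A2, A3) = ¬((A1 ∨ A2) ∨ A3)

The output is 1 only when every input is 0 — NOR of all inputs.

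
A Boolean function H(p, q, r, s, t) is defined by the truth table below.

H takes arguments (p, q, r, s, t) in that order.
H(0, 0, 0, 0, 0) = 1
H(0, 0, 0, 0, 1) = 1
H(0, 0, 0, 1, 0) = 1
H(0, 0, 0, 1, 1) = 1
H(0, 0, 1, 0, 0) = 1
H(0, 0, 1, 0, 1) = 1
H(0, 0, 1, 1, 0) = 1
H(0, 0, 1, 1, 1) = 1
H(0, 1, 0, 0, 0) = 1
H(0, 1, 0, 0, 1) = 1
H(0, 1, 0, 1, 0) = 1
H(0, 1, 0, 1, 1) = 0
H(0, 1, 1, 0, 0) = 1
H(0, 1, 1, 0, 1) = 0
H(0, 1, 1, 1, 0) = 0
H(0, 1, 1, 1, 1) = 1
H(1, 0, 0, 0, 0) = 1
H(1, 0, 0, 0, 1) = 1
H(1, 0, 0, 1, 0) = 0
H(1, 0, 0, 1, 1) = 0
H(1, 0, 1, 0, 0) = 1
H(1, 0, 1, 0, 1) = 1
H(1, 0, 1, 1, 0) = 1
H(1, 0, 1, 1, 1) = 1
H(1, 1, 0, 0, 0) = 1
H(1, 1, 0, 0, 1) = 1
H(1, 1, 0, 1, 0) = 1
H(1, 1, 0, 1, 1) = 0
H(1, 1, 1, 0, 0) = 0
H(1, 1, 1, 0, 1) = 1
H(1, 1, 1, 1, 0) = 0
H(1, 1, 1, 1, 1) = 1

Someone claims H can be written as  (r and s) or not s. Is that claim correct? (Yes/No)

No

Test each input against both H and the formula:
  p=0, q=0, r=0, s=0, t=0: formula gives 1, H = 1 ✓
  p=0, q=0, r=0, s=0, t=1: formula gives 1, H = 1 ✓
  p=0, q=0, r=0, s=1, t=0: formula gives 0, but H = 1 ✗
A single disagreement suffices: at (0,0,0,1,0) they differ, so the formula does not compute H.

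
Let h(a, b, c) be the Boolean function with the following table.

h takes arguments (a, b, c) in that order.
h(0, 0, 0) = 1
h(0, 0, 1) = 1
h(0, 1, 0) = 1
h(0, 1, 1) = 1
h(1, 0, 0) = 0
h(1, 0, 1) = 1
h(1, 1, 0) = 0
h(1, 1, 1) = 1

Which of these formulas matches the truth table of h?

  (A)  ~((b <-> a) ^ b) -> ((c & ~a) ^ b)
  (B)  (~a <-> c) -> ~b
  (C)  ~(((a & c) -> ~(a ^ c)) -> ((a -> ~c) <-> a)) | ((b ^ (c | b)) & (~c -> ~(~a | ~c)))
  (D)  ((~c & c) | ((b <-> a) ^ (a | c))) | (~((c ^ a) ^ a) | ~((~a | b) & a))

(A) disagrees with h on (1,0,1) (formula → 0, table → 1); rule it out.
(B) disagrees with h on (0,1,1) (formula → 0, table → 1); rule it out.
(D) disagrees with h on (1,0,0) (formula → 1, table → 0); rule it out.
(C) is the remaining candidate, and it agrees with h on all 8 inputs.

C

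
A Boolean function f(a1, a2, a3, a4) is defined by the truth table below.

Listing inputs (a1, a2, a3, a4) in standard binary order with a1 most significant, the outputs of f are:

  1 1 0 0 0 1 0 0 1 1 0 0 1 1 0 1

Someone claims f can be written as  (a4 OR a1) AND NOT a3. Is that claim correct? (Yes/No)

No

Evaluate (a4 OR a1) AND NOT a3 on each row and compare to f:
  a1=0, a2=0, a3=0, a4=0: formula gives 0, but f = 1 ✗
A single disagreement suffices: at (0,0,0,0) they differ, so the formula does not compute f.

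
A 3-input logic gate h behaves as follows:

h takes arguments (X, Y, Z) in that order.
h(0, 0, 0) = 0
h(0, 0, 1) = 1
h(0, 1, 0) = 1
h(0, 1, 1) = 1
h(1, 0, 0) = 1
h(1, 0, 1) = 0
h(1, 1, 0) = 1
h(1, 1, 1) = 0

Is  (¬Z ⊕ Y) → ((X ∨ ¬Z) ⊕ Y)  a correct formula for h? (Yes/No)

No

Check the formula against h row by row:
  X=0, Y=0, Z=0: formula gives 1, but h = 0 ✗
A single disagreement suffices: at (0,0,0) they differ, so the formula does not compute h.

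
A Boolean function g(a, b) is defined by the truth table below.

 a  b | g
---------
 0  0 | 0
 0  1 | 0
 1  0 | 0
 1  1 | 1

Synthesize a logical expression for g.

The output is 1 only when every input is 1 — the AND of all inputs.

g(a, b) = a and b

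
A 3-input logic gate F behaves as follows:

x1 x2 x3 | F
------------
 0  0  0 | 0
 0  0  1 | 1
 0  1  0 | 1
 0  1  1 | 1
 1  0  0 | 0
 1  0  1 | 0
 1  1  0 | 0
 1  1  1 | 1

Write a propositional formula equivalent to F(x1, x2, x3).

F(x1, x2, x3) = ((((¬x1 ∧ ¬x2) ∧ x3) ∨ ((¬x1 ∧ x2) ∧ ¬x3)) ∨ ((¬x1 ∧ x2) ∧ x3)) ∨ ((x1 ∧ x2) ∧ x3)

Collect the rows where F=1 — (0,0,1), (0,1,0), (0,1,1), (1,1,1) — and write one minterm per row: ¬x1·¬x2·x3, ¬x1·x2·¬x3, ¬x1·x2·x3, x1·x2·x3. Their union (logical OR) reproduces the table exactly.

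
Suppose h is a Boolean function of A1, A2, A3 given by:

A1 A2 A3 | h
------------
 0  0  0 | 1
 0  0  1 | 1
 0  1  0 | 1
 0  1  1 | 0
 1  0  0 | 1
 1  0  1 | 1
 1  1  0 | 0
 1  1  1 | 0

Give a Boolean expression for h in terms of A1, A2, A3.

h(A1, A2, A3) = not ((((not A1 and A2) and A3) or ((A1 and A2) and not A3)) or ((A1 and A2) and A3))

There are just 3 zero rows: (0,1,1), (1,1,0), (1,1,1). Their minterms are ¬A1·A2·A3, A1·A2·¬A3, A1·A2·A3; the OR of those covers precisely the 0-outputs, and negating it yields h.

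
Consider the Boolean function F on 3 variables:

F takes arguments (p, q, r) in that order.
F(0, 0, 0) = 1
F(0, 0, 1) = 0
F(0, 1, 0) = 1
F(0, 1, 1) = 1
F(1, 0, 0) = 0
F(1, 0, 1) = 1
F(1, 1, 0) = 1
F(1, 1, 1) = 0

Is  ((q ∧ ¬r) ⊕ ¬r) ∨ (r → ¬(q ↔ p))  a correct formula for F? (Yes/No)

No

Check the formula against F row by row:
  p=0, q=0, r=0: formula gives 1, F = 1 ✓
  p=0, q=0, r=1: formula gives 0, F = 0 ✓
  p=0, q=1, r=0: formula gives 1, F = 1 ✓
  p=0, q=1, r=1: formula gives 1, F = 1 ✓
  p=1, q=0, r=0: formula gives 1, but F = 0 ✗
A single disagreement suffices: at (1,0,0) they differ, so the formula does not compute F.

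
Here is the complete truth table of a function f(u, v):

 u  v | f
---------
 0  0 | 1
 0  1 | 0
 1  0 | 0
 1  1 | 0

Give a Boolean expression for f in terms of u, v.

f(u, v) = ¬(u ∨ v)

The output is 1 only when every input is 0 — NOR of all inputs.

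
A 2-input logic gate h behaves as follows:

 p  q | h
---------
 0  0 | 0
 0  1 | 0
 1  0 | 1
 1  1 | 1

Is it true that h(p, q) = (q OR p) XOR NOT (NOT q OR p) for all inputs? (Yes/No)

Test each input against both h and the formula:
  p=0, q=0: formula gives 0, h = 0 ✓
  p=0, q=1: formula gives 0, h = 0 ✓
  p=1, q=0: formula gives 1, h = 1 ✓
  p=1, q=1: formula gives 1, h = 1 ✓
Every row agrees, so the formula is equivalent.

Yes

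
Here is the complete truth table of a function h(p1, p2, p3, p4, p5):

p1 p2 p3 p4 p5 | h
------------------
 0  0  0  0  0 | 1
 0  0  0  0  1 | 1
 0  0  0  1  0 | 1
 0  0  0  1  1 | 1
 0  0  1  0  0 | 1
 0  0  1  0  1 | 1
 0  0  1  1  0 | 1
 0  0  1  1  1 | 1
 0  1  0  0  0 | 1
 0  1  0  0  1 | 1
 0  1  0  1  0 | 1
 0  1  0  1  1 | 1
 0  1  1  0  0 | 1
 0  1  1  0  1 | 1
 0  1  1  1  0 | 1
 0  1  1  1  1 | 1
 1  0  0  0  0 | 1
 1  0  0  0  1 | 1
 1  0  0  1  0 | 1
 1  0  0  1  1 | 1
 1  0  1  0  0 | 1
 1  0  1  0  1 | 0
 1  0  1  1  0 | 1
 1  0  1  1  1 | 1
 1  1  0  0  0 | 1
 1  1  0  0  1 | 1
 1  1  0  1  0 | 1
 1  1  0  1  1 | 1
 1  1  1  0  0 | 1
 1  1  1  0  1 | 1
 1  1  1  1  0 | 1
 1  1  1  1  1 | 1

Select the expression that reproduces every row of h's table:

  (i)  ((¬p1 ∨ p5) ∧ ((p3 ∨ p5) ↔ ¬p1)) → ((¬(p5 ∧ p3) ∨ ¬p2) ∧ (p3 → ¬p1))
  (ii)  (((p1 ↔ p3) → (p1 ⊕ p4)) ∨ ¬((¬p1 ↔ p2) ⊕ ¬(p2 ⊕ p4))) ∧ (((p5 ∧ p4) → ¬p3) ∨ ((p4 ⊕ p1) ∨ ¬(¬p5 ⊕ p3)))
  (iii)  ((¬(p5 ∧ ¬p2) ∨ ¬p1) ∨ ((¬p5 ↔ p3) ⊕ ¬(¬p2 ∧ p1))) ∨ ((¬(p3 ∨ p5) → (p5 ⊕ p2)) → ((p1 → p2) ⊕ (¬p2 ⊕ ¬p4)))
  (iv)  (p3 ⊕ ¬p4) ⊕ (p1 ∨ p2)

iii

(i) disagrees with h on (0,1,1,0,1) (formula → 0, table → 1); rule it out.
(ii) disagrees with h on (0,0,0,0,0) (formula → 0, table → 1); rule it out.
(iv) disagrees with h on (0,0,0,1,0) (formula → 0, table → 1); rule it out.
That leaves (iii). Evaluating it on every row reproduces the table of h exactly.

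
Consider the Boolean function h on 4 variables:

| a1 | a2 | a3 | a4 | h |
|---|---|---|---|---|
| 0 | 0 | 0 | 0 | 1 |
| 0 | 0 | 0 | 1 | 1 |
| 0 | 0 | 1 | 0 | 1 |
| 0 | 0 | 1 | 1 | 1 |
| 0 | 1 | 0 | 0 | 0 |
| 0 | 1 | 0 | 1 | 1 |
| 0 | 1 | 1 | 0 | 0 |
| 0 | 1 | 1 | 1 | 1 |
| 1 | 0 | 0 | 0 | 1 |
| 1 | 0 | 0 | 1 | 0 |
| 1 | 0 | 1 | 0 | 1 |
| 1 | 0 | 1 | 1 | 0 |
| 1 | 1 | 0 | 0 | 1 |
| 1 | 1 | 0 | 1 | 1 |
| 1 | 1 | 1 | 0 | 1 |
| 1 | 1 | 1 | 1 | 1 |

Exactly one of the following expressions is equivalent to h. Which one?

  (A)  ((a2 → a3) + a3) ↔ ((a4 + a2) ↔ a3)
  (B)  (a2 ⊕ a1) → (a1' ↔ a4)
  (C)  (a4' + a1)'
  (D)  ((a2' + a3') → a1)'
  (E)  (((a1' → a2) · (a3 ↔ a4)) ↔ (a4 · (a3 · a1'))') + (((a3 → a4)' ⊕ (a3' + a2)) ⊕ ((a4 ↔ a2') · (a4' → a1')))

B

(A): at (0,0,0,1) it gives 0, but h = 1 — eliminated.
(C): at (0,0,0,0) it gives 0, but h = 1 — eliminated.
(D): at (0,1,0,0) it gives 1, but h = 0 — eliminated.
(E): at (0,0,0,1) it gives 0, but h = 1 — eliminated.
(B) is the remaining candidate, and it agrees with h on all 16 inputs.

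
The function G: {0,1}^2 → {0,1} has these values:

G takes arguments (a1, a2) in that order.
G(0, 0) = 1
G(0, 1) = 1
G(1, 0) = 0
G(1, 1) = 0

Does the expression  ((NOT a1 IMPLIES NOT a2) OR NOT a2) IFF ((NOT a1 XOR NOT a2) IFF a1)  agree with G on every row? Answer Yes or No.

No

Evaluate ((NOT a1 IMPLIES NOT a2) OR NOT a2) IFF ((NOT a1 XOR NOT a2) IFF a1) on each row and compare to G:
  a1=0, a2=0: formula gives 1, G = 1 ✓
  a1=0, a2=1: formula gives 1, G = 1 ✓
  a1=1, a2=0: formula gives 1, but G = 0 ✗
Since they disagree at (1,0), the expression is not a correct formula for G.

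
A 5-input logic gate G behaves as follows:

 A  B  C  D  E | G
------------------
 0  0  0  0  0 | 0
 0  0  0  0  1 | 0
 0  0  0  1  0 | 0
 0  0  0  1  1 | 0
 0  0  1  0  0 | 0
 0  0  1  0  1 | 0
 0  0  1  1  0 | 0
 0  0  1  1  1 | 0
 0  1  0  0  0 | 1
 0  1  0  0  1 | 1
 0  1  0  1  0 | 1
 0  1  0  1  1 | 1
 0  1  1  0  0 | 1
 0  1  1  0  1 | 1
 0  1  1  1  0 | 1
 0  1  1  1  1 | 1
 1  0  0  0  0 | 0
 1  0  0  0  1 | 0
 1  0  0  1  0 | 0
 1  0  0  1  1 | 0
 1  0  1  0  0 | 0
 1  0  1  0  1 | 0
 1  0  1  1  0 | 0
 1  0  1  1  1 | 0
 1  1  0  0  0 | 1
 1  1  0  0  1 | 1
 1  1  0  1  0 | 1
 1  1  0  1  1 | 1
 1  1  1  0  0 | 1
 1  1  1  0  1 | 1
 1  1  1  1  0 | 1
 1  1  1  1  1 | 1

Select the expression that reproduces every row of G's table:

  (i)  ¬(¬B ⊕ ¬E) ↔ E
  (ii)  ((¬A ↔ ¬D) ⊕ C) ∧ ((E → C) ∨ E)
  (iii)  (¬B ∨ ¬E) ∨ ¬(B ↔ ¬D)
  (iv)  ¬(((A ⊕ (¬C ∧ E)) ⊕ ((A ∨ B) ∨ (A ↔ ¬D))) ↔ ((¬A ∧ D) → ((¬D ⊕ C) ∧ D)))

(ii) fails at (0,0,0,0,0): the formula yields 1, G is 0.
(iii) fails at (0,0,0,0,0): the formula yields 1, G is 0.
(iv) fails at (0,0,0,0,0): the formula yields 1, G is 0.
(i) is the remaining candidate, and it agrees with G on all 32 inputs.

i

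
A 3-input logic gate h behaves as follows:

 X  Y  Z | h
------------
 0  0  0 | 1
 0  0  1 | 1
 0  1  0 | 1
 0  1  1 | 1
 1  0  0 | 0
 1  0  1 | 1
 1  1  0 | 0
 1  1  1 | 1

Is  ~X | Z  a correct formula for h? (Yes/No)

Yes

Check the formula against h row by row:
  X=0, Y=0, Z=0: formula gives 1, h = 1 ✓
  X=0, Y=0, Z=1: formula gives 1, h = 1 ✓
  X=0, Y=1, Z=0: formula gives 1, h = 1 ✓
  X=0, Y=1, Z=1: formula gives 1, h = 1 ✓
  X=1, Y=0, Z=0: formula gives 0, h = 0 ✓
  … (the remaining 3 rows also agree.)
Every row agrees, so the formula is equivalent.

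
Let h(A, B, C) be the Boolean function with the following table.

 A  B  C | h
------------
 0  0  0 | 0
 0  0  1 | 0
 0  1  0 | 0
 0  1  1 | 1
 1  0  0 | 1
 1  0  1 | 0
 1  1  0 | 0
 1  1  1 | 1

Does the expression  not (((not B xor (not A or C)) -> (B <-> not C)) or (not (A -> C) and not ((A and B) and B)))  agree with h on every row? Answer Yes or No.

No

Test each input against both h and the formula:
  A=0, B=0, C=0: formula gives 0, h = 0 ✓
  A=0, B=0, C=1: formula gives 0, h = 0 ✓
  A=0, B=1, C=0: formula gives 0, h = 0 ✓
  A=0, B=1, C=1: formula gives 1, h = 1 ✓
  A=1, B=0, C=0: formula gives 0, but h = 1 ✗
Since they disagree at (1,0,0), the expression is not a correct formula for h.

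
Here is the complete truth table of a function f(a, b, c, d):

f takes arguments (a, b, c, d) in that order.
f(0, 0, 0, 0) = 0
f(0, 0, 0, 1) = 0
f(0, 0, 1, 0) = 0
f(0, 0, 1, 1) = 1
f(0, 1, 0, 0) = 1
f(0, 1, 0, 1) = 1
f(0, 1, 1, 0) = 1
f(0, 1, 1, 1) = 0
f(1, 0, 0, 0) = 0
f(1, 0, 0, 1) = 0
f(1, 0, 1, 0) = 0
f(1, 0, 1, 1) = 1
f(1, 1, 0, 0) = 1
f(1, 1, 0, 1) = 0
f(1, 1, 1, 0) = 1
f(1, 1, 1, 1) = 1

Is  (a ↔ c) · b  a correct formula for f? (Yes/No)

Evaluate (a ↔ c) · b on each row and compare to f:
  a=0, b=0, c=0, d=0: formula gives 0, f = 0 ✓
  a=0, b=0, c=0, d=1: formula gives 0, f = 0 ✓
  a=0, b=0, c=1, d=0: formula gives 0, f = 0 ✓
  a=0, b=0, c=1, d=1: formula gives 0, but f = 1 ✗
Since they disagree at (0,0,1,1), the expression is not a correct formula for f.

No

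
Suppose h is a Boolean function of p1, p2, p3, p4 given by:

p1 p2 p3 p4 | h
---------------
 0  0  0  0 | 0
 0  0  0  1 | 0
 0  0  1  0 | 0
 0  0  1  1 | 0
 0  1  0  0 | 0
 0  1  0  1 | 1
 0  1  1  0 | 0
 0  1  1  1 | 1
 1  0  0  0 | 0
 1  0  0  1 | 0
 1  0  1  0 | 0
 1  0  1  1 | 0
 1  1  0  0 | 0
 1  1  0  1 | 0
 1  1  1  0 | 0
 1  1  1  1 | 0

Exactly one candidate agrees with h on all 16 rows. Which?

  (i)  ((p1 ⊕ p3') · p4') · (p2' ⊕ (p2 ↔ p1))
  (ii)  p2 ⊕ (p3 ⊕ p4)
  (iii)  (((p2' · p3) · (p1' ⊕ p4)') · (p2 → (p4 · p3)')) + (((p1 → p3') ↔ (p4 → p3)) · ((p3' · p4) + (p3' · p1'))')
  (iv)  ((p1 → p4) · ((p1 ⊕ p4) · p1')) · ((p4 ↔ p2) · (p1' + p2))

iv

(i) fails at (0,1,0,1): the formula yields 0, h is 1.
(ii) fails at (0,0,0,1): the formula yields 1, h is 0.
(iii) fails at (0,0,1,0): the formula yields 1, h is 0.
Only (iv) survives; checking it on all 16 rows confirms it matches h.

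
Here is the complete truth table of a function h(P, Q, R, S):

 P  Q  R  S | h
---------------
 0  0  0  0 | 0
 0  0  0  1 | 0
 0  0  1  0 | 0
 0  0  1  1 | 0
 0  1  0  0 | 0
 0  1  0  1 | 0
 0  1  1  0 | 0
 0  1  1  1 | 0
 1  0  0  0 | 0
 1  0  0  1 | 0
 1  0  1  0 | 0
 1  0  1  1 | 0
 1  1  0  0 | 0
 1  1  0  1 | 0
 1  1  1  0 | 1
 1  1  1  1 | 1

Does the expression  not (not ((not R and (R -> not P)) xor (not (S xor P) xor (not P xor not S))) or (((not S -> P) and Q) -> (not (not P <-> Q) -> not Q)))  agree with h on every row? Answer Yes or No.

Yes

Evaluate not (not ((not R and (R -> not P)) xor (not (S xor P) xor (not P xor not S))) or (((not S -> P) and Q) -> (not (not P <-> Q) -> not Q))) on each row and compare to h:
  P=0, Q=0, R=0, S=0: formula gives 0, h = 0 ✓
  P=0, Q=0, R=0, S=1: formula gives 0, h = 0 ✓
  P=0, Q=0, R=1, S=0: formula gives 0, h = 0 ✓
  P=0, Q=0, R=1, S=1: formula gives 0, h = 0 ✓
  …and likewise for the remaining 12 rows.
All 16 rows match — the expression computes h exactly.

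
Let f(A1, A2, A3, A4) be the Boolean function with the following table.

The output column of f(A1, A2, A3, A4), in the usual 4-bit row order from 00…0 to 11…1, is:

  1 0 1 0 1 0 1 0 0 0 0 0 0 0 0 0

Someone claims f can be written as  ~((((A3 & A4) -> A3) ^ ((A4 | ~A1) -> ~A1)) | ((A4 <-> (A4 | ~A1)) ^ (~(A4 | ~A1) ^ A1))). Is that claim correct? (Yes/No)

Yes

Evaluate ~((((A3 & A4) -> A3) ^ ((A4 | ~A1) -> ~A1)) | ((A4 <-> (A4 | ~A1)) ^ (~(A4 | ~A1) ^ A1))) on each row and compare to f:
  A1=0, A2=0, A3=0, A4=0: formula gives 1, f = 1 ✓
  A1=0, A2=0, A3=0, A4=1: formula gives 0, f = 0 ✓
  A1=0, A2=0, A3=1, A4=0: formula gives 1, f = 1 ✓
  A1=0, A2=0, A3=1, A4=1: formula gives 0, f = 0 ✓
  … (the remaining 12 rows also agree.)
No disagreement on any input; they are logically equivalent.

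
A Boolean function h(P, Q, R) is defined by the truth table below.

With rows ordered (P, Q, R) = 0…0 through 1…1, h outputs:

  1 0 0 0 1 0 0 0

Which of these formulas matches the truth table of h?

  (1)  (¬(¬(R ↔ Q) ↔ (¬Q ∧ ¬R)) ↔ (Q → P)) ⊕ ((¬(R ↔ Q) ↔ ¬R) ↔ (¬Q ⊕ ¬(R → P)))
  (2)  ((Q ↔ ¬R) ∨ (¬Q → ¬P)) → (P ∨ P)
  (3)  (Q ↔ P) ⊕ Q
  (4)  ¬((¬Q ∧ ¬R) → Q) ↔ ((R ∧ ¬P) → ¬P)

4

(1) disagrees with h on (1,0,1) (formula → 1, table → 0); rule it out.
(2) disagrees with h on (0,0,0) (formula → 0, table → 1); rule it out.
(3) disagrees with h on (0,0,1) (formula → 1, table → 0); rule it out.
That leaves (4). Evaluating it on every row reproduces the table of h exactly.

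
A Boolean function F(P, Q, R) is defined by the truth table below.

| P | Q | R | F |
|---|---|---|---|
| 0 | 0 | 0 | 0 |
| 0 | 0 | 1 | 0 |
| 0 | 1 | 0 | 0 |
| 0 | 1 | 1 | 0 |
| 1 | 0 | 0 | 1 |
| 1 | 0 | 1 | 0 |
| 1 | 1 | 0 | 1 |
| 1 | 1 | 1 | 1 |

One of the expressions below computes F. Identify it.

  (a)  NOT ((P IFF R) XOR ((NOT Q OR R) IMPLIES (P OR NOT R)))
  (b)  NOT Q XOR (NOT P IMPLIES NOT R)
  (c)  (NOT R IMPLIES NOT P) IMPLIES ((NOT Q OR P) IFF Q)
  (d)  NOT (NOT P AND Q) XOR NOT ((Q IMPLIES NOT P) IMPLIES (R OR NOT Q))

(a) disagrees with F on (0,0,0) (formula → 1, table → 0); rule it out.
(b) disagrees with F on (0,0,1) (formula → 1, table → 0); rule it out.
(d) disagrees with F on (0,0,0) (formula → 1, table → 0); rule it out.
(c) is the remaining candidate, and it agrees with F on all 8 inputs.

c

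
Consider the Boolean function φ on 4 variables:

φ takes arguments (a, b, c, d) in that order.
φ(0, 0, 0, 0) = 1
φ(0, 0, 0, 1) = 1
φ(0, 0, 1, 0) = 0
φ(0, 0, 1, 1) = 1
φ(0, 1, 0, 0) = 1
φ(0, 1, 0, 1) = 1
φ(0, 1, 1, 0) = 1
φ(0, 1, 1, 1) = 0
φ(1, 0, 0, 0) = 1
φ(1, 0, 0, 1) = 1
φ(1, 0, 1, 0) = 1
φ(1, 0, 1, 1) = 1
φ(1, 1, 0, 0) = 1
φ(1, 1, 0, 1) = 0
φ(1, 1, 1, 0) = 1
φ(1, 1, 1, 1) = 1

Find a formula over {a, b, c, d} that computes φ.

The 0-rows are (0,0,1,0), (0,1,1,1), (1,1,0,1). Take each as a conjunction (¬a·¬b·c·¬d, ¬a·b·c·d, a·b·¬c·d), form their disjunction, and complement — that gives a formula that is 1 everywhere φ is.

φ(a, b, c, d) = ~(((((~a & ~b) & c) & ~d) | (((~a & b) & c) & d)) | (((a & b) & ~c) & d))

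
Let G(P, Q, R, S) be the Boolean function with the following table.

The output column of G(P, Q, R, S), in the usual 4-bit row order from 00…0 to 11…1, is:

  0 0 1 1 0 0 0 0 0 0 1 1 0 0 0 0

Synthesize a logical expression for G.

Collect the rows where G=1 — (0,0,1,0), (0,0,1,1), (1,0,1,0), (1,0,1,1) — and write one minterm per row: ¬P·¬Q·R·¬S, ¬P·¬Q·R·S, P·¬Q·R·¬S, P·¬Q·R·S. Their union (logical OR) reproduces the table exactly.

G(P, Q, R, S) = (((((NOT P AND NOT Q) AND R) AND NOT S) OR (((NOT P AND NOT Q) AND R) AND S)) OR (((P AND NOT Q) AND R) AND NOT S)) OR (((P AND NOT Q) AND R) AND S)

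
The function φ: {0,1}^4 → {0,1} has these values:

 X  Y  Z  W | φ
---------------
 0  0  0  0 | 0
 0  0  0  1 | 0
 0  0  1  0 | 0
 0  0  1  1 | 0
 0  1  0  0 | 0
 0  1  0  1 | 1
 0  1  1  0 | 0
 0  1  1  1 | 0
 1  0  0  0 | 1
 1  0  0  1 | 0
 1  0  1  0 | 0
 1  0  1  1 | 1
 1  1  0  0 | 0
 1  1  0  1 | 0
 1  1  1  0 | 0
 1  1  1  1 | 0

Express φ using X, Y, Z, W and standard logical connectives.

φ(X, Y, Z, W) = ((((X' · Y) · Z') · W) + (((X · Y') · Z') · W')) + (((X · Y') · Z) · W)

φ=1 on 3 inputs: (0,1,0,1), (1,0,0,0), (1,0,1,1). Reading each as a conjunction of literals (¬X·Y·¬Z·W, X·¬Y·¬Z·¬W, X·¬Y·Z·W) and taking the OR gives the canonical DNF.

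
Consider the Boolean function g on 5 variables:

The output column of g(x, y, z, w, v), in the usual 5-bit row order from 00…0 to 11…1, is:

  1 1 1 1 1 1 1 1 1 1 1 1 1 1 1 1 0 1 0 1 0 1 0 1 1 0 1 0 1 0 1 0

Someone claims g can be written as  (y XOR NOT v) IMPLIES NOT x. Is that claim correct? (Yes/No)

Yes

Evaluate (y XOR NOT v) IMPLIES NOT x on each row and compare to g:
  x=0, y=0, z=0, w=0, v=0: formula gives 1, g = 1 ✓
  x=0, y=0, z=0, w=0, v=1: formula gives 1, g = 1 ✓
  x=0, y=0, z=0, w=1, v=0: formula gives 1, g = 1 ✓
  x=0, y=0, z=0, w=1, v=1: formula gives 1, g = 1 ✓
  …and likewise for the remaining 28 rows.
All 32 rows match — the expression computes g exactly.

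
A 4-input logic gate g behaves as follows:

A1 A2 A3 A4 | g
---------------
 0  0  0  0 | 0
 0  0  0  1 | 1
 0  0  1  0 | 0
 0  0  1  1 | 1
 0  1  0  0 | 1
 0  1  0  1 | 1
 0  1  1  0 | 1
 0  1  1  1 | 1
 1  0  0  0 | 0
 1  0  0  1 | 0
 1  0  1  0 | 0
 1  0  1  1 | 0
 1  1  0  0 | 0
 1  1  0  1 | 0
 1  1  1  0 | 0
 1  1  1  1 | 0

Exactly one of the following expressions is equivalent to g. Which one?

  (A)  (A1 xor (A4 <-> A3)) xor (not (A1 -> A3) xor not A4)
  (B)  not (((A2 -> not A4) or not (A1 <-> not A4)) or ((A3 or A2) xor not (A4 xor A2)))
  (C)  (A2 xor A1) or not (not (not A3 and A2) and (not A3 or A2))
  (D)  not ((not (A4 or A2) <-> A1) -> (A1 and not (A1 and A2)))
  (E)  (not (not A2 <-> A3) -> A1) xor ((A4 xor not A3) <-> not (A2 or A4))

D

(A) disagrees with g on (0,0,0,1) (formula → 0, table → 1); rule it out.
(B) disagrees with g on (0,0,0,1) (formula → 0, table → 1); rule it out.
(C) disagrees with g on (0,0,0,1) (formula → 0, table → 1); rule it out.
(E) disagrees with g on (0,0,0,0) (formula → 1, table → 0); rule it out.
That leaves (D). Evaluating it on every row reproduces the table of g exactly.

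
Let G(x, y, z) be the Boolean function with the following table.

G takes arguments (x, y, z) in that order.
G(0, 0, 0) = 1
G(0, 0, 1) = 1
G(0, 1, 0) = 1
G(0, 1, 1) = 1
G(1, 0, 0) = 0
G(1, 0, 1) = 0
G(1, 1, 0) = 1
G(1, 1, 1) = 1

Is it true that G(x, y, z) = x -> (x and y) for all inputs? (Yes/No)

Yes

Test each input against both G and the formula:
  x=0, y=0, z=0: formula gives 1, G = 1 ✓
  x=0, y=0, z=1: formula gives 1, G = 1 ✓
  x=0, y=1, z=0: formula gives 1, G = 1 ✓
  x=0, y=1, z=1: formula gives 1, G = 1 ✓
  x=1, y=0, z=0: formula gives 0, G = 0 ✓
  …and likewise for the remaining 3 rows.
Every row agrees, so the formula is equivalent.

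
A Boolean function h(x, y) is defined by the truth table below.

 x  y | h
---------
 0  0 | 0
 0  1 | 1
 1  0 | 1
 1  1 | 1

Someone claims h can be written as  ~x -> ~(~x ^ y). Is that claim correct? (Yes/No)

Test each input against both h and the formula:
  x=0, y=0: formula gives 0, h = 0 ✓
  x=0, y=1: formula gives 1, h = 1 ✓
  x=1, y=0: formula gives 1, h = 1 ✓
  x=1, y=1: formula gives 1, h = 1 ✓
Every row agrees, so the formula is equivalent.

Yes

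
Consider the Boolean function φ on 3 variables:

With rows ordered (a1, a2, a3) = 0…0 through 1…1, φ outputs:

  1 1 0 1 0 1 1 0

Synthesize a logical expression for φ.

There are just 3 zero rows: (0,1,0), (1,0,0), (1,1,1). Their minterms are ¬a1·a2·¬a3, a1·¬a2·¬a3, a1·a2·a3; the OR of those covers precisely the 0-outputs, and negating it yields φ.

φ(a1, a2, a3) = ~((((~a1 & a2) & ~a3) | ((a1 & ~a2) & ~a3)) | ((a1 & a2) & a3))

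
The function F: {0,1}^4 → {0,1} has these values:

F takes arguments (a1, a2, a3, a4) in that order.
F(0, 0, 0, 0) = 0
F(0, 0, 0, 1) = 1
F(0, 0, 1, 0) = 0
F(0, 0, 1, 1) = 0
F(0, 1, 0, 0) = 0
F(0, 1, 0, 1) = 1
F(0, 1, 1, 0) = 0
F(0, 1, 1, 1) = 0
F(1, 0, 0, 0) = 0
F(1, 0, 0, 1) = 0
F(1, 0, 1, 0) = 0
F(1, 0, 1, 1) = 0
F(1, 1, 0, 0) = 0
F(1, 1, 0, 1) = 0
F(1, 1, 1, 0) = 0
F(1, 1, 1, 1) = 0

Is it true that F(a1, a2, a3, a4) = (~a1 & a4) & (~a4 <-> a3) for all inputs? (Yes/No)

Evaluate (~a1 & a4) & (~a4 <-> a3) on each row and compare to F:
  a1=0, a2=0, a3=0, a4=0: formula gives 0, F = 0 ✓
  a1=0, a2=0, a3=0, a4=1: formula gives 1, F = 1 ✓
  a1=0, a2=0, a3=1, a4=0: formula gives 0, F = 0 ✓
  a1=0, a2=0, a3=1, a4=1: formula gives 0, F = 0 ✓
  … (the remaining 12 rows also agree.)
Every row agrees, so the formula is equivalent.

Yes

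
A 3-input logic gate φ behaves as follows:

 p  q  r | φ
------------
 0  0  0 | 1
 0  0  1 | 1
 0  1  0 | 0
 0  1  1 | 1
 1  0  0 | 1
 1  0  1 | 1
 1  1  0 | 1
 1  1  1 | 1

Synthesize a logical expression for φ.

φ(p, q, r) = not ((not p and q) and not r)

Only row (0,1,0) gives 0. So φ is 1 everywhere except there — the complement of the minterm ¬p·q·¬r.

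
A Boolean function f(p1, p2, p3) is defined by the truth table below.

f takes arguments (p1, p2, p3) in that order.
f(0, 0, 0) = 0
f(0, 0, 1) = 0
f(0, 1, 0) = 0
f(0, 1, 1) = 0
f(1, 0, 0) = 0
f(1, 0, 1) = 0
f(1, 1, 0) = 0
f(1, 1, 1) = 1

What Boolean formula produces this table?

The output is 1 only when every input is 1 — the AND of all inputs.

f(p1, p2, p3) = (p1 ∧ p2) ∧ p3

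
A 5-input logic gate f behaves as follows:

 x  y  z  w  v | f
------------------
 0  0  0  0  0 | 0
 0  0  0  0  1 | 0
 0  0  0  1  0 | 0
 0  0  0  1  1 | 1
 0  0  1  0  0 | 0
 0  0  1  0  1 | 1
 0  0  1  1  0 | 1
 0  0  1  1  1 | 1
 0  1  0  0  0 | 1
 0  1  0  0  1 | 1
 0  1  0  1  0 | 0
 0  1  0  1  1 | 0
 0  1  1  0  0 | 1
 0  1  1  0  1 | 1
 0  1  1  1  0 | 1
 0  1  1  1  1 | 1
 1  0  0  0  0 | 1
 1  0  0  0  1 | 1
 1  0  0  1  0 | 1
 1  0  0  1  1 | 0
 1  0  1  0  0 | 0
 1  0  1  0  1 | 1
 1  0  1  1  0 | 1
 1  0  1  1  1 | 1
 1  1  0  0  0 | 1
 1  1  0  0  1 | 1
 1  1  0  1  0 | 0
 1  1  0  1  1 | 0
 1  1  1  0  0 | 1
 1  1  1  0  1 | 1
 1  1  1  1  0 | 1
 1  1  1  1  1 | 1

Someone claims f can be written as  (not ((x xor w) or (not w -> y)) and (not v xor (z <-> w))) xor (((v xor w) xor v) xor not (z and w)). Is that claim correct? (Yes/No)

No

Evaluate (not ((x xor w) or (not w -> y)) and (not v xor (z <-> w))) xor (((v xor w) xor v) xor not (z and w)) on each row and compare to f:
  x=0, y=0, z=0, w=0, v=0: formula gives 1, but f = 0 ✗
Since they disagree at (0,0,0,0,0), the expression is not a correct formula for f.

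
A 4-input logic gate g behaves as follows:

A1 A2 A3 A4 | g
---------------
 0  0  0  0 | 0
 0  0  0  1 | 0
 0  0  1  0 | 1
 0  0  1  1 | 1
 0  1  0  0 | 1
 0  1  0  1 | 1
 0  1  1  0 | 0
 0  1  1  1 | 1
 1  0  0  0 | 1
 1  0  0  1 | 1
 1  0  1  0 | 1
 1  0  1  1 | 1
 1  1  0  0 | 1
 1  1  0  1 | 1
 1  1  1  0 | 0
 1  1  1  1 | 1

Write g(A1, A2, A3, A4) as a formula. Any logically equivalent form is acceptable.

g is 0 on only 4 rows — (0,0,0,0), (0,0,0,1), (0,1,1,0), (1,1,1,0). Writing each as a minterm (¬A1·¬A2·¬A3·¬A4, ¬A1·¬A2·¬A3·A4, ¬A1·A2·A3·¬A4, A1·A2·A3·¬A4) and OR-ing them characterizes exactly where g=0, so g is the negation of that disjunction.

g(A1, A2, A3, A4) = NOT ((((((NOT A1 AND NOT A2) AND NOT A3) AND NOT A4) OR (((NOT A1 AND NOT A2) AND NOT A3) AND A4)) OR (((NOT A1 AND A2) AND A3) AND NOT A4)) OR (((A1 AND A2) AND A3) AND NOT A4))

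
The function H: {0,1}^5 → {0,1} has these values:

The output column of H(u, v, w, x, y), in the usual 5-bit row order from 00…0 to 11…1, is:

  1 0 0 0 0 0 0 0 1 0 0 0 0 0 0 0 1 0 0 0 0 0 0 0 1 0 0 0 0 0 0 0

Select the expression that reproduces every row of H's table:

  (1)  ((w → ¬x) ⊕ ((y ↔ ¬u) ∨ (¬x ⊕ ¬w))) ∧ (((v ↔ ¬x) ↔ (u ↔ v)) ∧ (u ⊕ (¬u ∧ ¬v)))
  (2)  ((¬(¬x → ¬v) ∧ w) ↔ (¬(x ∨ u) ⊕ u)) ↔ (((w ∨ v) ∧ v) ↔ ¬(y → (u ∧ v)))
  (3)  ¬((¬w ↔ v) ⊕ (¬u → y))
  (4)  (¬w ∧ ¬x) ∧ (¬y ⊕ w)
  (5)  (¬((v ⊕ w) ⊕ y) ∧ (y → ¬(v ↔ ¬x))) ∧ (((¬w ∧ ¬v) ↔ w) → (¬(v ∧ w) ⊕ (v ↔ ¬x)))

4

(1): at (0,0,0,0,0) it gives 0, but H = 1 — eliminated.
(2): at (0,0,0,0,0) it gives 0, but H = 1 — eliminated.
(3): at (0,0,0,1,0) it gives 1, but H = 0 — eliminated.
(5): at (0,0,0,1,0) it gives 1, but H = 0 — eliminated.
That leaves (4). Evaluating it on every row reproduces the table of H exactly.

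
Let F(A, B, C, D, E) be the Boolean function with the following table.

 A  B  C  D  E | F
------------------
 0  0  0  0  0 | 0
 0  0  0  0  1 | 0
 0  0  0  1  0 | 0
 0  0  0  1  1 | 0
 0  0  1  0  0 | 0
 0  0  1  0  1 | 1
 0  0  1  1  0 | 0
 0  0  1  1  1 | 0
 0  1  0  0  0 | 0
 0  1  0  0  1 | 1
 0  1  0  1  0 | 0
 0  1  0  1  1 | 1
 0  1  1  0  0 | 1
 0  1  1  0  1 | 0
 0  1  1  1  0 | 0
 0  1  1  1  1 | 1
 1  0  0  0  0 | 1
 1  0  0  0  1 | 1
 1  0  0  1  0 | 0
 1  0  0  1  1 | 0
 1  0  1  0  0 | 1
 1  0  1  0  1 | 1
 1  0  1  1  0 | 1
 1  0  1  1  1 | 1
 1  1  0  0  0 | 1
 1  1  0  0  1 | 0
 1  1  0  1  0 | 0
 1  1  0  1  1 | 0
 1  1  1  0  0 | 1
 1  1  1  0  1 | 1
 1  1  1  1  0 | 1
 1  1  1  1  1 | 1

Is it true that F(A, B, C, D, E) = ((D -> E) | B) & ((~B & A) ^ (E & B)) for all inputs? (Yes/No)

Test each input against both F and the formula:
  A=0, B=0, C=0, D=0, E=0: formula gives 0, F = 0 ✓
  A=0, B=0, C=0, D=0, E=1: formula gives 0, F = 0 ✓
  A=0, B=0, C=0, D=1, E=0: formula gives 0, F = 0 ✓
  A=0, B=0, C=0, D=1, E=1: formula gives 0, F = 0 ✓
  …
  A=0, B=0, C=1, D=0, E=1: formula gives 0, but F = 1 ✗
A single disagreement suffices: at (0,0,1,0,1) they differ, so the formula does not compute F.

No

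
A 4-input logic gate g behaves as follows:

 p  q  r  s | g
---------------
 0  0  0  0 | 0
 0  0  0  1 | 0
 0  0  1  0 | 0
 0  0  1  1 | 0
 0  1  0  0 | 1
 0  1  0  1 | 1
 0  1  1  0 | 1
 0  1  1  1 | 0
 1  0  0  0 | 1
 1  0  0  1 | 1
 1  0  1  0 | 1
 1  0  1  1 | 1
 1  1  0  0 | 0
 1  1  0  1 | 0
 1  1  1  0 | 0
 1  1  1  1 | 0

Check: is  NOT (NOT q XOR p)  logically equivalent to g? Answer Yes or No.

Evaluate NOT (NOT q XOR p) on each row and compare to g:
  p=0, q=0, r=0, s=0: formula gives 0, g = 0 ✓
  p=0, q=0, r=0, s=1: formula gives 0, g = 0 ✓
  p=0, q=0, r=1, s=0: formula gives 0, g = 0 ✓
  p=0, q=0, r=1, s=1: formula gives 0, g = 0 ✓
  …
  p=0, q=1, r=1, s=1: formula gives 1, but g = 0 ✗
Since they disagree at (0,1,1,1), the expression is not a correct formula for g.

No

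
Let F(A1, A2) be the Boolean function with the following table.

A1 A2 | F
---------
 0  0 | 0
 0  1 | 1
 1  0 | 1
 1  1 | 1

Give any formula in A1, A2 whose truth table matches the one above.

F(A1, A2) = A1 OR A2

The output is 1 whenever at least one input is 1 — the OR of all inputs.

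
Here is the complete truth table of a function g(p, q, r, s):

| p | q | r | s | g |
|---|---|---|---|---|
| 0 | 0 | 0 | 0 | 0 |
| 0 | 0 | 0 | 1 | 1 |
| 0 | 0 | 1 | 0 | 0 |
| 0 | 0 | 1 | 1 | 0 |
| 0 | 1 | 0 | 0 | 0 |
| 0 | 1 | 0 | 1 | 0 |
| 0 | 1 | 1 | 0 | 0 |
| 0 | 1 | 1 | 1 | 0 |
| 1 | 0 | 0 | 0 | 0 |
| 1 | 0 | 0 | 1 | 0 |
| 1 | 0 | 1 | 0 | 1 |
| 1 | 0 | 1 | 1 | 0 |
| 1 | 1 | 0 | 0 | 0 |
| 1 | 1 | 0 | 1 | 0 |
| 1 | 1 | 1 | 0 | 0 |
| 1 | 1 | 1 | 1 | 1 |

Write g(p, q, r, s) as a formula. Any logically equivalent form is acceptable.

g(p, q, r, s) = ((((NOT p AND NOT q) AND NOT r) AND s) OR (((p AND NOT q) AND r) AND NOT s)) OR (((p AND q) AND r) AND s)

g=1 on 3 inputs: (0,0,0,1), (1,0,1,0), (1,1,1,1). Reading each as a conjunction of literals (¬p·¬q·¬r·s, p·¬q·r·¬s, p·q·r·s) and taking the OR gives the canonical DNF.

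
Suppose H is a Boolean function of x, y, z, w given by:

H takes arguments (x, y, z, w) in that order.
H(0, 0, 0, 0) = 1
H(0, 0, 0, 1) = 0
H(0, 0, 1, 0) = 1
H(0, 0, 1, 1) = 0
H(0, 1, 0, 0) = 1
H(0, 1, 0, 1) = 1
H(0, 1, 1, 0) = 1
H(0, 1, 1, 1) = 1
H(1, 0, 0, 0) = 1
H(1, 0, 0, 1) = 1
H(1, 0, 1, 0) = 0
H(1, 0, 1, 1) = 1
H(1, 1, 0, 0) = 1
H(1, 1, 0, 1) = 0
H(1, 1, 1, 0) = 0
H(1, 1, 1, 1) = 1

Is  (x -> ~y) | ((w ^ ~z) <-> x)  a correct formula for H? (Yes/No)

Evaluate (x -> ~y) | ((w ^ ~z) <-> x) on each row and compare to H:
  x=0, y=0, z=0, w=0: formula gives 1, H = 1 ✓
  x=0, y=0, z=0, w=1: formula gives 1, but H = 0 ✗
Row (0,0,0,1) is a counterexample, so the formula is not equivalent to H.

No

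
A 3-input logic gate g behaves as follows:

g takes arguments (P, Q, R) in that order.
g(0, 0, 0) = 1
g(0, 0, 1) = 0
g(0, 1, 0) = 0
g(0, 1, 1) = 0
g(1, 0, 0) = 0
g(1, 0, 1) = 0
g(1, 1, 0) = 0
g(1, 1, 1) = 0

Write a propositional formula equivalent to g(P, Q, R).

g(P, Q, R) = ¬((P ∨ Q) ∨ R)

The output is 1 only when every input is 0 — NOR of all inputs.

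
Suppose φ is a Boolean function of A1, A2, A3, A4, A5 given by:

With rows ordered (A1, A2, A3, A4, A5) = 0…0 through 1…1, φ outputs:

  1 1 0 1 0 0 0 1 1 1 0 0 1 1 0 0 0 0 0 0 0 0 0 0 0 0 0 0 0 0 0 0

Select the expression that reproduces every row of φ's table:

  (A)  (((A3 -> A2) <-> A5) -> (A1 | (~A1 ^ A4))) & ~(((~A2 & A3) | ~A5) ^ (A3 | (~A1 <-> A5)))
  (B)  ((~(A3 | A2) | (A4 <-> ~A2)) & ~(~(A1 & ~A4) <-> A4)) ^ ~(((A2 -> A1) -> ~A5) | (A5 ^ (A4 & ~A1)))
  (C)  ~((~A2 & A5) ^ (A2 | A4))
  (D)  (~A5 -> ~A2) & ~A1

(A): at (0,0,0,0,0) it gives 0, but φ = 1 — eliminated.
(C): at (0,0,0,0,1) it gives 0, but φ = 1 — eliminated.
(D): at (0,0,0,1,0) it gives 1, but φ = 0 — eliminated.
That leaves (B). Evaluating it on every row reproduces the table of φ exactly.

B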